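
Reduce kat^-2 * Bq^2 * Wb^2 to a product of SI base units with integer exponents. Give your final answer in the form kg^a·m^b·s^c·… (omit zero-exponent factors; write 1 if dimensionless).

kg²·m⁴·s⁻⁴·A⁻²·mol⁻²

kat = mol/s = s⁻¹·mol (catalytic activity).
So kat⁻² = s²·mol⁻².
Bq = 1/s = s⁻¹ (activity is decays per second).
So Bq² = s⁻².
Wb = V·s (flux: a volt is a weber per second),
    = kg·m²·s⁻²·A⁻¹.
So Wb² = kg²·m⁴·s⁻⁴·A⁻².
Combining: kat⁻²·Bq²·Wb² = (s²·mol⁻²) · s⁻² · (kg²·m⁴·s⁻⁴·A⁻²) = kg²·m⁴·s⁻⁴·A⁻²·mol⁻².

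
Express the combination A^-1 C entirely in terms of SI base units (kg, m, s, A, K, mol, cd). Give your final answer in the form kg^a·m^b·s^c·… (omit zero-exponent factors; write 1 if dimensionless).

s

C = s·A.
Combining: A⁻¹·C = A⁻¹ · (s·A) = s.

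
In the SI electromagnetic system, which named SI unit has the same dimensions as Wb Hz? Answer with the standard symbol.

V

Wb = kg·m²·s⁻²·A⁻¹.
Hz = s⁻¹.
Combining: Wb·Hz = (kg·m²·s⁻²·A⁻¹) · s⁻¹ = kg·m²·s⁻³·A⁻¹.
kg·m²·s⁻³·A⁻¹ is the base-SI form of the volt.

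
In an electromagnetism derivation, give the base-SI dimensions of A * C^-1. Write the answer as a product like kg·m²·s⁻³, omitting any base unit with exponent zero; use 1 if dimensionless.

s⁻¹

C = A·s = s·A (charge = current × time).
So C⁻¹ = s⁻¹·A⁻¹.
Combining: A·C⁻¹ = A · (s⁻¹·A⁻¹) = s⁻¹.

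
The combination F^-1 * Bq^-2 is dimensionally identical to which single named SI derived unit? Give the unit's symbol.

F = C/V (capacitance = charge per voltage),
    = A·s/(kg·m²·s⁻³·A⁻¹) (substituting C and V),
    = kg⁻¹·m⁻²·s⁴·A².
So F⁻¹ = kg·m²·s⁻⁴·A⁻².
Bq = 1/s = s⁻¹ (activity is decays per second).
So Bq⁻² = s².
Combining: F⁻¹·Bq⁻² = (kg·m²·s⁻⁴·A⁻²) · s² = kg·m²·s⁻²·A⁻².
kg·m²·s⁻²·A⁻² is the base-SI form of the henry.

H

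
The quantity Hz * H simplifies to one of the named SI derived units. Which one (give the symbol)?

Ω

Hz = 1/s = s⁻¹ (frequency is cycles per second).
H = Wb/A (inductance = flux per current),
    = kg·m²·s⁻²·A⁻².
Combining: Hz·H = s⁻¹ · (kg·m²·s⁻²·A⁻²) = kg·m²·s⁻³·A⁻².
kg·m²·s⁻³·A⁻² is the base-SI form of the ohm.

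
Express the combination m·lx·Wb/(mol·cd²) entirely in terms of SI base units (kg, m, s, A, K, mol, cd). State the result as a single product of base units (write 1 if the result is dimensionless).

kg·m·s⁻²·A⁻¹·mol⁻¹·cd⁻¹

lx = lm/m² (illuminance = luminous flux per area),
    = m⁻²·cd.
Wb = V·s (flux: a volt is a weber per second),
    = kg·m²·s⁻²·A⁻¹.
Combining: m·mol⁻¹·lx·Wb·cd⁻² = m · mol⁻¹ · (m⁻²·cd) · (kg·m²·s⁻²·A⁻¹) · cd⁻² = kg·m·s⁻²·A⁻¹·mol⁻¹·cd⁻¹.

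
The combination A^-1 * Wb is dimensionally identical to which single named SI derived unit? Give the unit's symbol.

H

Wb = V·s (flux: a volt is a weber per second),
    = kg·m²·s⁻²·A⁻¹.
Combining: A⁻¹·Wb = A⁻¹ · (kg·m²·s⁻²·A⁻¹) = kg·m²·s⁻²·A⁻².
kg·m²·s⁻²·A⁻² is the base-SI form of the henry.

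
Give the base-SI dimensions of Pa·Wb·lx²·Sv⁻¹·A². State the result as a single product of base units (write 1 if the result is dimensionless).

Pa = N/m² (pressure = force per area),
    = kg·m⁻¹·s⁻².
Wb = V·s (flux: a volt is a weber per second),
    = kg·m²·s⁻²·A⁻¹.
lx = lm/m² (illuminance = luminous flux per area),
    = m⁻²·cd.
So lx² = m⁻⁴·cd².
Sv = J/kg (equivalent dose = energy per mass),
    = m²·s⁻².
So Sv⁻¹ = m⁻²·s².
Combining: Pa·Wb·lx²·Sv⁻¹·A² = (kg·m⁻¹·s⁻²) · (kg·m²·s⁻²·A⁻¹) · (m⁻⁴·cd²) · (m⁻²·s²) · A² = kg²·m⁻⁵·s⁻²·A·cd².

kg²·m⁻⁵·s⁻²·A·cd²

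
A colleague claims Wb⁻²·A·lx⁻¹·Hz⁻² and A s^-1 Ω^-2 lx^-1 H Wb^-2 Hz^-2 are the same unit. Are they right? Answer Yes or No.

No

Left side:
  Wb = V·s (flux: a volt is a weber per second),
      = kg·m²·s⁻²·A⁻¹.
  So Wb⁻² = kg⁻²·m⁻⁴·s⁴·A².
  lx = lm/m² (illuminance = luminous flux per area),
      = m⁻²·cd.
  So lx⁻¹ = m²·cd⁻¹.
  Hz = 1/s = s⁻¹ (frequency is cycles per second).
  So Hz⁻² = s².
  Combining: Wb⁻²·A·lx⁻¹·Hz⁻² = (kg⁻²·m⁻⁴·s⁴·A²) · A · (m²·cd⁻¹) · s² = kg⁻²·m⁻²·s⁶·A³·cd⁻¹.
Right side:
  Ω = V/A (resistance = voltage per current),
      = kg·m²·s⁻³·A⁻².
  So Ω⁻² = kg⁻²·m⁻⁴·s⁶·A⁴.
  lx = lm/m² (illuminance = luminous flux per area),
      = m⁻²·cd.
  So lx⁻¹ = m²·cd⁻¹.
  H = Wb/A (inductance = flux per current),
      = kg·m²·s⁻²·A⁻².
  Wb = V·s (flux: a volt is a weber per second),
      = kg·m²·s⁻²·A⁻¹.
  So Wb⁻² = kg⁻²·m⁻⁴·s⁴·A².
  Hz = 1/s = s⁻¹ (frequency is cycles per second).
  So Hz⁻² = s².
  Combining: A·s⁻¹·Ω⁻²·lx⁻¹·H·Wb⁻²·Hz⁻² = A · s⁻¹ · (kg⁻²·m⁻⁴·s⁶·A⁴) · (m²·cd⁻¹) · (kg·m²·s⁻²·A⁻²) · (kg⁻²·m⁻⁴·s⁴·A²) · s² = kg⁻³·m⁻⁴·s⁹·A⁵·cd⁻¹.
Left is kg⁻²·m⁻²·s⁶·A³·cd⁻¹; right is kg⁻³·m⁻⁴·s⁹·A⁵·cd⁻¹ — different.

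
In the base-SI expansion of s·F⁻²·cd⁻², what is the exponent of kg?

F = C/V (capacitance = charge per voltage),
    = A·s/(kg·m²·s⁻³·A⁻¹) (substituting C and V),
    = kg⁻¹·m⁻²·s⁴·A².
So F⁻² = kg²·m⁴·s⁻⁸·A⁻⁴.
Combining: s·F⁻²·cd⁻² = s · (kg²·m⁴·s⁻⁸·A⁻⁴) · cd⁻² = kg²·m⁴·s⁻⁷·A⁻⁴·cd⁻².
The exponent of kg is 2.

2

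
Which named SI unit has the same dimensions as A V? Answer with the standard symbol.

W

V = W/A (potential = power per current),
    = kg·m²·s⁻³·A⁻¹.
Combining: A·V = A · (kg·m²·s⁻³·A⁻¹) = kg·m²·s⁻³.
kg·m²·s⁻³ is the base-SI form of the watt.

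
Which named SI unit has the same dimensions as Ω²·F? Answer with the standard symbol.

H

Ω = kg·m²·s⁻³·A⁻².
So Ω² = kg²·m⁴·s⁻⁶·A⁻⁴.
F = kg⁻¹·m⁻²·s⁴·A².
Combining: Ω²·F = (kg²·m⁴·s⁻⁶·A⁻⁴) · (kg⁻¹·m⁻²·s⁴·A²) = kg·m²·s⁻²·A⁻².
kg·m²·s⁻²·A⁻² is the base-SI form of the henry.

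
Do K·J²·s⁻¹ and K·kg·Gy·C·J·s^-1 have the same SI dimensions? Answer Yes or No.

No

Left side:
  J = N·m (work = force × distance),
      = kg·m²·s⁻².
  So J² = kg²·m⁴·s⁻⁴.
  Combining: K·J²·s⁻¹ = K · (kg²·m⁴·s⁻⁴) · s⁻¹ = kg²·m⁴·s⁻⁵·K.
Right side:
  Gy = J/kg (absorbed dose = energy per mass),
      = m²·s⁻².
  C = A·s = s·A (charge = current × time).
  J = N·m (work = force × distance),
      = kg·m²·s⁻².
  Combining: K·kg·Gy·C·J·s⁻¹ = K · kg · (m²·s⁻²) · (s·A) · (kg·m²·s⁻²) · s⁻¹ = kg²·m⁴·s⁻⁴·A·K.
Left is kg²·m⁴·s⁻⁵·K; right is kg²·m⁴·s⁻⁴·A·K — different.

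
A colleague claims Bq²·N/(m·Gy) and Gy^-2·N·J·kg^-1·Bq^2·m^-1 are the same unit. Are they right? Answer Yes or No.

Yes

Left side:
  Bq = 1/s = s⁻¹ (activity is decays per second).
  So Bq² = s⁻².
  N = kg·m/s² = kg·m·s⁻² (force = mass × acceleration).
  Gy = J/kg (absorbed dose = energy per mass),
      = m²·s⁻².
  So Gy⁻¹ = m⁻²·s².
  Combining: Bq²·m⁻¹·N·Gy⁻¹ = s⁻² · m⁻¹ · (kg·m·s⁻²) · (m⁻²·s²) = kg·m⁻²·s⁻².
Right side:
  Gy = J/kg (absorbed dose = energy per mass),
      = m²·s⁻².
  So Gy⁻² = m⁻⁴·s⁴.
  N = kg·m/s² = kg·m·s⁻² (force = mass × acceleration).
  J = N·m (work = force × distance),
      = kg·m²·s⁻².
  Bq = 1/s = s⁻¹ (activity is decays per second).
  So Bq² = s⁻².
  Combining: Gy⁻²·N·J·kg⁻¹·Bq²·m⁻¹ = (m⁻⁴·s⁴) · (kg·m·s⁻²) · (kg·m²·s⁻²) · kg⁻¹ · s⁻² · m⁻¹ = kg·m⁻²·s⁻².
Both reduce to kg·m⁻²·s⁻².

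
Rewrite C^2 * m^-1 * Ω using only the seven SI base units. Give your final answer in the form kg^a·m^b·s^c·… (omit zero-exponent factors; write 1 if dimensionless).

kg·m·s⁻¹

C = s·A.
So C² = s²·A².
Ω = kg·m²·s⁻³·A⁻².
Combining: C²·m⁻¹·Ω = (s²·A²) · m⁻¹ · (kg·m²·s⁻³·A⁻²) = kg·m·s⁻¹.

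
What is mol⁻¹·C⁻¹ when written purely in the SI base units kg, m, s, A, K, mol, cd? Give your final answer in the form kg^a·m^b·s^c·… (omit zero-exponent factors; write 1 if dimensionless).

s⁻¹·A⁻¹·mol⁻¹

C = A·s = s·A (charge = current × time).
So C⁻¹ = s⁻¹·A⁻¹.
Combining: mol⁻¹·C⁻¹ = mol⁻¹ · (s⁻¹·A⁻¹) = s⁻¹·A⁻¹·mol⁻¹.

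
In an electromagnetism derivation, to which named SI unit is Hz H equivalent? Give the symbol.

Hz = 1/s = s⁻¹ (frequency is cycles per second).
H = Wb/A (inductance = flux per current),
    = kg·m²·s⁻²·A⁻².
Combining: Hz·H = s⁻¹ · (kg·m²·s⁻²·A⁻²) = kg·m²·s⁻³·A⁻².
kg·m²·s⁻³·A⁻² is the base-SI form of the ohm.

Ω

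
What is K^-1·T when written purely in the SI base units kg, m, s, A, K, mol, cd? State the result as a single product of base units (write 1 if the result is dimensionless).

kg·s⁻²·A⁻¹·K⁻¹

T = kg·s⁻²·A⁻¹.
Combining: K⁻¹·T = K⁻¹ · (kg·s⁻²·A⁻¹) = kg·s⁻²·A⁻¹·K⁻¹.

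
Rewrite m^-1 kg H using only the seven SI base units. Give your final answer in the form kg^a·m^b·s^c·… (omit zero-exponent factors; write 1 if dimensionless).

H = Wb/A (inductance = flux per current),
    = kg·m²·s⁻²·A⁻².
Combining: m⁻¹·kg·H = m⁻¹ · kg · (kg·m²·s⁻²·A⁻²) = kg²·m·s⁻²·A⁻².

kg²·m·s⁻²·A⁻²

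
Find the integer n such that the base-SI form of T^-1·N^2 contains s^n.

-2

T = Wb/m² (flux density = flux per area),
    = kg·s⁻²·A⁻¹.
So T⁻¹ = kg⁻¹·s²·A.
N = kg·m/s² = kg·m·s⁻² (force = mass × acceleration).
So N² = kg²·m²·s⁻⁴.
Combining: T⁻¹·N² = (kg⁻¹·s²·A) · (kg²·m²·s⁻⁴) = kg·m²·s⁻²·A.
The exponent of s is -2.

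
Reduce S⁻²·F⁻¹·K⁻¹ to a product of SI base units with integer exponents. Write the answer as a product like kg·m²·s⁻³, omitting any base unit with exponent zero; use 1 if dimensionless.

kg³·m⁶·s⁻¹⁰·A⁻⁶·K⁻¹

S = 1/Ω (conductance is reciprocal resistance),
    = kg⁻¹·m⁻²·s³·A².
So S⁻² = kg²·m⁴·s⁻⁶·A⁻⁴.
F = C/V (capacitance = charge per voltage),
    = A·s/(kg·m²·s⁻³·A⁻¹) (substituting C and V),
    = kg⁻¹·m⁻²·s⁴·A².
So F⁻¹ = kg·m²·s⁻⁴·A⁻².
Combining: S⁻²·F⁻¹·K⁻¹ = (kg²·m⁴·s⁻⁶·A⁻⁴) · (kg·m²·s⁻⁴·A⁻²) · K⁻¹ = kg³·m⁶·s⁻¹⁰·A⁻⁶·K⁻¹.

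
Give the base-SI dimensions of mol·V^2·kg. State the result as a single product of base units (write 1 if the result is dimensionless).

V = W/A (potential = power per current),
    = kg·m²·s⁻³·A⁻¹.
So V² = kg²·m⁴·s⁻⁶·A⁻².
Combining: mol·V²·kg = mol · (kg²·m⁴·s⁻⁶·A⁻²) · kg = kg³·m⁴·s⁻⁶·A⁻²·mol.

kg³·m⁴·s⁻⁶·A⁻²·mol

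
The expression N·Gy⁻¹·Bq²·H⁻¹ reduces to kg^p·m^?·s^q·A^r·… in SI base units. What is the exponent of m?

N = kg·m/s² = kg·m·s⁻² (force = mass × acceleration).
Gy = J/kg (absorbed dose = energy per mass),
    = m²·s⁻².
So Gy⁻¹ = m⁻²·s².
Bq = 1/s = s⁻¹ (activity is decays per second).
So Bq² = s⁻².
H = Wb/A (inductance = flux per current),
    = kg·m²·s⁻²·A⁻².
So H⁻¹ = kg⁻¹·m⁻²·s²·A².
Combining: N·Gy⁻¹·Bq²·H⁻¹ = (kg·m·s⁻²) · (m⁻²·s²) · s⁻² · (kg⁻¹·m⁻²·s²·A²) = m⁻³·A².
The exponent of m is -3.

-3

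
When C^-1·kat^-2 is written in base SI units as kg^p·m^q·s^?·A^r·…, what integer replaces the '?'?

C = A·s = s·A (charge = current × time).
So C⁻¹ = s⁻¹·A⁻¹.
kat = mol/s = s⁻¹·mol (catalytic activity).
So kat⁻² = s²·mol⁻².
Combining: C⁻¹·kat⁻² = (s⁻¹·A⁻¹) · (s²·mol⁻²) = s·A⁻¹·mol⁻².
The exponent of s is 1.

1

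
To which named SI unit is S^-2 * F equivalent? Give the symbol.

S = 1/Ω (conductance is reciprocal resistance),
    = kg⁻¹·m⁻²·s³·A².
So S⁻² = kg²·m⁴·s⁻⁶·A⁻⁴.
F = C/V (capacitance = charge per voltage),
    = A·s/(kg·m²·s⁻³·A⁻¹) (substituting C and V),
    = kg⁻¹·m⁻²·s⁴·A².
Combining: S⁻²·F = (kg²·m⁴·s⁻⁶·A⁻⁴) · (kg⁻¹·m⁻²·s⁴·A²) = kg·m²·s⁻²·A⁻².
kg·m²·s⁻²·A⁻² is the base-SI form of the henry.

H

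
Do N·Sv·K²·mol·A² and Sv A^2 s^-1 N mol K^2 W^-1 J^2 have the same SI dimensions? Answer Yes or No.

No

Left side:
  N = kg·m/s² = kg·m·s⁻² (force = mass × acceleration).
  Sv = J/kg (equivalent dose = energy per mass),
      = m²·s⁻².
  Combining: N·Sv·K²·mol·A² = (kg·m·s⁻²) · (m²·s⁻²) · K² · mol · A² = kg·m³·s⁻⁴·A²·K²·mol.
Right side:
  Sv = J/kg (equivalent dose = energy per mass),
      = m²·s⁻².
  N = kg·m/s² = kg·m·s⁻² (force = mass × acceleration).
  W = J/s (power = energy per time),
      = kg·m²·s⁻³.
  So W⁻¹ = kg⁻¹·m⁻²·s³.
  J = N·m (work = force × distance),
      = kg·m²·s⁻².
  So J² = kg²·m⁴·s⁻⁴.
  Combining: Sv·A²·s⁻¹·N·mol·K²·W⁻¹·J² = (m²·s⁻²) · A² · s⁻¹ · (kg·m·s⁻²) · mol · K² · (kg⁻¹·m⁻²·s³) · (kg²·m⁴·s⁻⁴) = kg²·m⁵·s⁻⁶·A²·K²·mol.
Left is kg·m³·s⁻⁴·A²·K²·mol; right is kg²·m⁵·s⁻⁶·A²·K²·mol — different.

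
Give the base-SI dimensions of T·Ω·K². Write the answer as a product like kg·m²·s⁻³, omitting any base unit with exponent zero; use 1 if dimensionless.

T = kg·s⁻²·A⁻¹.
Ω = kg·m²·s⁻³·A⁻².
Combining: T·Ω·K² = (kg·s⁻²·A⁻¹) · (kg·m²·s⁻³·A⁻²) · K² = kg²·m²·s⁻⁵·A⁻³·K².

kg²·m²·s⁻⁵·A⁻³·K²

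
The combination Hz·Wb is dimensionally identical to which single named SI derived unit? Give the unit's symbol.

Hz = s⁻¹.
Wb = kg·m²·s⁻²·A⁻¹.
Combining: Hz·Wb = s⁻¹ · (kg·m²·s⁻²·A⁻¹) = kg·m²·s⁻³·A⁻¹.
kg·m²·s⁻³·A⁻¹ is the base-SI form of the volt.

V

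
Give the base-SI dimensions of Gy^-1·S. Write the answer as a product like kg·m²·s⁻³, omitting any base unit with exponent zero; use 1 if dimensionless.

Gy = J/kg (absorbed dose = energy per mass),
    = m²·s⁻².
So Gy⁻¹ = m⁻²·s².
S = 1/Ω (conductance is reciprocal resistance),
    = kg⁻¹·m⁻²·s³·A².
Combining: Gy⁻¹·S = (m⁻²·s²) · (kg⁻¹·m⁻²·s³·A²) = kg⁻¹·m⁻⁴·s⁵·A².

kg⁻¹·m⁻⁴·s⁵·A²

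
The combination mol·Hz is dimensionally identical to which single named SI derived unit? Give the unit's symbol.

kat

Hz = 1/s = s⁻¹ (frequency is cycles per second).
Combining: mol·Hz = mol · s⁻¹ = s⁻¹·mol.
s⁻¹·mol is the base-SI form of the katal.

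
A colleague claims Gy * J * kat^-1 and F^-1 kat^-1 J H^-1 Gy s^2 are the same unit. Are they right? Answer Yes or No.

Yes

Left side:
  Gy = J/kg (absorbed dose = energy per mass),
      = m²·s⁻².
  J = N·m (work = force × distance),
      = kg·m²·s⁻².
  kat = mol/s = s⁻¹·mol (catalytic activity).
  So kat⁻¹ = s·mol⁻¹.
  Combining: Gy·J·kat⁻¹ = (m²·s⁻²) · (kg·m²·s⁻²) · (s·mol⁻¹) = kg·m⁴·s⁻³·mol⁻¹.
Right side:
  F = kg⁻¹·m⁻²·s⁴·A².
  So F⁻¹ = kg·m²·s⁻⁴·A⁻².
  kat = s⁻¹·mol.
  So kat⁻¹ = s·mol⁻¹.
  J = kg·m²·s⁻².
  H = kg·m²·s⁻²·A⁻².
  So H⁻¹ = kg⁻¹·m⁻²·s²·A².
  Gy = m²·s⁻².
  Combining: F⁻¹·kat⁻¹·J·H⁻¹·Gy·s² = (kg·m²·s⁻⁴·A⁻²) · (s·mol⁻¹) · (kg·m²·s⁻²) · (kg⁻¹·m⁻²·s²·A²) · (m²·s⁻²) · s² = kg·m⁴·s⁻³·mol⁻¹.
Both reduce to kg·m⁴·s⁻³·mol⁻¹.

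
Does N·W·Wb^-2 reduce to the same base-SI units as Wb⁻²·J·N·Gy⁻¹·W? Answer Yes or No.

No

Left side:
  N = kg·m/s² = kg·m·s⁻² (force = mass × acceleration).
  W = J/s (power = energy per time),
      = kg·m²·s⁻³.
  Wb = V·s (flux: a volt is a weber per second),
      = kg·m²·s⁻²·A⁻¹.
  So Wb⁻² = kg⁻²·m⁻⁴·s⁴·A².
  Combining: N·W·Wb⁻² = (kg·m·s⁻²) · (kg·m²·s⁻³) · (kg⁻²·m⁻⁴·s⁴·A²) = m⁻¹·s⁻¹·A².
Right side:
  Wb = kg·m²·s⁻²·A⁻¹.
  So Wb⁻² = kg⁻²·m⁻⁴·s⁴·A².
  J = kg·m²·s⁻².
  N = kg·m·s⁻².
  Gy = m²·s⁻².
  So Gy⁻¹ = m⁻²·s².
  W = kg·m²·s⁻³.
  Combining: Wb⁻²·J·N·Gy⁻¹·W = (kg⁻²·m⁻⁴·s⁴·A²) · (kg·m²·s⁻²) · (kg·m·s⁻²) · (m⁻²·s²) · (kg·m²·s⁻³) = kg·m⁻¹·s⁻¹·A².
Left is m⁻¹·s⁻¹·A²; right is kg·m⁻¹·s⁻¹·A² — different.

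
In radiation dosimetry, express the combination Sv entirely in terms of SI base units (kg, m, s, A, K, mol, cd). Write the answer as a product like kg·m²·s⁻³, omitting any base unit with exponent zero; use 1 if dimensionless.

m²·s⁻²

Sv = J/kg (equivalent dose = energy per mass),
    = m²·s⁻².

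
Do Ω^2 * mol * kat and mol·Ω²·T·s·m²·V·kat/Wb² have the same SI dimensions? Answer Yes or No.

Yes

Left side:
  Ω = V/A (resistance = voltage per current),
      = kg·m²·s⁻³·A⁻².
  So Ω² = kg²·m⁴·s⁻⁶·A⁻⁴.
  kat = mol/s = s⁻¹·mol (catalytic activity).
  Combining: Ω²·mol·kat = (kg²·m⁴·s⁻⁶·A⁻⁴) · mol · (s⁻¹·mol) = kg²·m⁴·s⁻⁷·A⁻⁴·mol².
Right side:
  Ω = kg·m²·s⁻³·A⁻².
  So Ω² = kg²·m⁴·s⁻⁶·A⁻⁴.
  Wb = kg·m²·s⁻²·A⁻¹.
  So Wb⁻² = kg⁻²·m⁻⁴·s⁴·A².
  T = kg·s⁻²·A⁻¹.
  V = kg·m²·s⁻³·A⁻¹.
  kat = s⁻¹·mol.
  Combining: mol·Ω²·Wb⁻²·T·s·m²·V·kat = mol · (kg²·m⁴·s⁻⁶·A⁻⁴) · (kg⁻²·m⁻⁴·s⁴·A²) · (kg·s⁻²·A⁻¹) · s · m² · (kg·m²·s⁻³·A⁻¹) · (s⁻¹·mol) = kg²·m⁴·s⁻⁷·A⁻⁴·mol².
Both reduce to kg²·m⁴·s⁻⁷·A⁻⁴·mol².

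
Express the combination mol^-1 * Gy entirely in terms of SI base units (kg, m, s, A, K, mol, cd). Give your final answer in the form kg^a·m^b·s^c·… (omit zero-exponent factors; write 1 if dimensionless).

Gy = J/kg (absorbed dose = energy per mass),
    = m²·s⁻².
Combining: mol⁻¹·Gy = mol⁻¹ · (m²·s⁻²) = m²·s⁻²·mol⁻¹.

m²·s⁻²·mol⁻¹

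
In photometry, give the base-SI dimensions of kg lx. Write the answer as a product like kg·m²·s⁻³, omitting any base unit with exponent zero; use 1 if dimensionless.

lx = lm/m² (illuminance = luminous flux per area),
    = m⁻²·cd.
Combining: kg·lx = kg · (m⁻²·cd) = kg·m⁻²·cd.

kg·m⁻²·cd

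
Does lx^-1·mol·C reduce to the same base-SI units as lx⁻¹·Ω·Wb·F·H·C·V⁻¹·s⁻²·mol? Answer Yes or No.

Left side:
  lx = m⁻²·cd.
  So lx⁻¹ = m²·cd⁻¹.
  C = s·A.
  Combining: lx⁻¹·mol·C = (m²·cd⁻¹) · mol · (s·A) = m²·s·A·mol·cd⁻¹.
Right side:
  lx = lm/m² (illuminance = luminous flux per area),
      = m⁻²·cd.
  So lx⁻¹ = m²·cd⁻¹.
  Ω = V/A (resistance = voltage per current),
      = kg·m²·s⁻³·A⁻².
  Wb = V·s (flux: a volt is a weber per second),
      = kg·m²·s⁻²·A⁻¹.
  F = C/V (capacitance = charge per voltage),
      = A·s/(kg·m²·s⁻³·A⁻¹) (substituting C and V),
      = kg⁻¹·m⁻²·s⁴·A².
  H = Wb/A (inductance = flux per current),
      = kg·m²·s⁻²·A⁻².
  C = A·s = s·A (charge = current × time).
  V = W/A (potential = power per current),
      = kg·m²·s⁻³·A⁻¹.
  So V⁻¹ = kg⁻¹·m⁻²·s³·A.
  Combining: lx⁻¹·Ω·Wb·F·H·C·V⁻¹·s⁻²·mol = (m²·cd⁻¹) · (kg·m²·s⁻³·A⁻²) · (kg·m²·s⁻²·A⁻¹) · (kg⁻¹·m⁻²·s⁴·A²) · (kg·m²·s⁻²·A⁻²) · (s·A) · (kg⁻¹·m⁻²·s³·A) · s⁻² · mol = kg·m⁴·s⁻¹·A⁻¹·mol·cd⁻¹.
Left is m²·s·A·mol·cd⁻¹; right is kg·m⁴·s⁻¹·A⁻¹·mol·cd⁻¹ — different.

No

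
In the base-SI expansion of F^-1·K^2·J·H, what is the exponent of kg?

3

F = C/V (capacitance = charge per voltage),
    = A·s/(kg·m²·s⁻³·A⁻¹) (substituting C and V),
    = kg⁻¹·m⁻²·s⁴·A².
So F⁻¹ = kg·m²·s⁻⁴·A⁻².
J = N·m (work = force × distance),
    = kg·m²·s⁻².
H = Wb/A (inductance = flux per current),
    = kg·m²·s⁻²·A⁻².
Combining: F⁻¹·K²·J·H = (kg·m²·s⁻⁴·A⁻²) · K² · (kg·m²·s⁻²) · (kg·m²·s⁻²·A⁻²) = kg³·m⁶·s⁻⁸·A⁻⁴·K².
The exponent of kg is 3.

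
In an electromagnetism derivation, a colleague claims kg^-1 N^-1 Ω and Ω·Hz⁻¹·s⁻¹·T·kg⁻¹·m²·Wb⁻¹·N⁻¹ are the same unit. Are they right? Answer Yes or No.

Yes

Left side:
  N = kg·m/s² = kg·m·s⁻² (force = mass × acceleration).
  So N⁻¹ = kg⁻¹·m⁻¹·s².
  Ω = V/A (resistance = voltage per current),
      = kg·m²·s⁻³·A⁻².
  Combining: kg⁻¹·N⁻¹·Ω = kg⁻¹ · (kg⁻¹·m⁻¹·s²) · (kg·m²·s⁻³·A⁻²) = kg⁻¹·m·s⁻¹·A⁻².
Right side:
  Ω = V/A (resistance = voltage per current),
      = kg·m²·s⁻³·A⁻².
  Hz = 1/s = s⁻¹ (frequency is cycles per second).
  So Hz⁻¹ = s.
  T = Wb/m² (flux density = flux per area),
      = kg·s⁻²·A⁻¹.
  Wb = V·s (flux: a volt is a weber per second),
      = kg·m²·s⁻²·A⁻¹.
  So Wb⁻¹ = kg⁻¹·m⁻²·s²·A.
  N = kg·m/s² = kg·m·s⁻² (force = mass × acceleration).
  So N⁻¹ = kg⁻¹·m⁻¹·s².
  Combining: Ω·Hz⁻¹·s⁻¹·T·kg⁻¹·m²·Wb⁻¹·N⁻¹ = (kg·m²·s⁻³·A⁻²) · s · s⁻¹ · (kg·s⁻²·A⁻¹) · kg⁻¹ · m² · (kg⁻¹·m⁻²·s²·A) · (kg⁻¹·m⁻¹·s²) = kg⁻¹·m·s⁻¹·A⁻².
Both reduce to kg⁻¹·m·s⁻¹·A⁻².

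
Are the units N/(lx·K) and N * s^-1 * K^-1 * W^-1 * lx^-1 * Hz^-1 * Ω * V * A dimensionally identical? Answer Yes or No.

No

Left side:
  N = kg·m/s² = kg·m·s⁻² (force = mass × acceleration).
  lx = lm/m² (illuminance = luminous flux per area),
      = m⁻²·cd.
  So lx⁻¹ = m²·cd⁻¹.
  Combining: N·lx⁻¹·K⁻¹ = (kg·m·s⁻²) · (m²·cd⁻¹) · K⁻¹ = kg·m³·s⁻²·K⁻¹·cd⁻¹.
Right side:
  N = kg·m/s² = kg·m·s⁻² (force = mass × acceleration).
  W = J/s (power = energy per time),
      = kg·m²·s⁻³.
  So W⁻¹ = kg⁻¹·m⁻²·s³.
  lx = lm/m² (illuminance = luminous flux per area),
      = m⁻²·cd.
  So lx⁻¹ = m²·cd⁻¹.
  Hz = 1/s = s⁻¹ (frequency is cycles per second).
  So Hz⁻¹ = s.
  Ω = V/A (resistance = voltage per current),
      = kg·m²·s⁻³·A⁻².
  V = W/A (potential = power per current),
      = kg·m²·s⁻³·A⁻¹.
  Combining: N·s⁻¹·K⁻¹·W⁻¹·lx⁻¹·Hz⁻¹·Ω·V·A = (kg·m·s⁻²) · s⁻¹ · K⁻¹ · (kg⁻¹·m⁻²·s³) · (m²·cd⁻¹) · s · (kg·m²·s⁻³·A⁻²) · (kg·m²·s⁻³·A⁻¹) · A = kg²·m⁵·s⁻⁵·A⁻²·K⁻¹·cd⁻¹.
Left is kg·m³·s⁻²·K⁻¹·cd⁻¹; right is kg²·m⁵·s⁻⁵·A⁻²·K⁻¹·cd⁻¹ — different.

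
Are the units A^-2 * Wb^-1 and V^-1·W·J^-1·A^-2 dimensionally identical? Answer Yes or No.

Yes

Left side:
  Wb = kg·m²·s⁻²·A⁻¹.
  So Wb⁻¹ = kg⁻¹·m⁻²·s²·A.
  Combining: A⁻²·Wb⁻¹ = A⁻² · (kg⁻¹·m⁻²·s²·A) = kg⁻¹·m⁻²·s²·A⁻¹.
Right side:
  V = kg·m²·s⁻³·A⁻¹.
  So V⁻¹ = kg⁻¹·m⁻²·s³·A.
  W = kg·m²·s⁻³.
  J = kg·m²·s⁻².
  So J⁻¹ = kg⁻¹·m⁻²·s².
  Combining: V⁻¹·W·J⁻¹·A⁻² = (kg⁻¹·m⁻²·s³·A) · (kg·m²·s⁻³) · (kg⁻¹·m⁻²·s²) · A⁻² = kg⁻¹·m⁻²·s²·A⁻¹.
Both reduce to kg⁻¹·m⁻²·s²·A⁻¹.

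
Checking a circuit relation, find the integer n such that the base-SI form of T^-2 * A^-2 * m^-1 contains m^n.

T = kg·s⁻²·A⁻¹.
So T⁻² = kg⁻²·s⁴·A².
Combining: T⁻²·A⁻²·m⁻¹ = (kg⁻²·s⁴·A²) · A⁻² · m⁻¹ = kg⁻²·m⁻¹·s⁴.
The exponent of m is -1.

-1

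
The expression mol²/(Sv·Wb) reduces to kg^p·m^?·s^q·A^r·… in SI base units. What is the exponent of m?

Sv = J/kg (equivalent dose = energy per mass),
    = m²·s⁻².
So Sv⁻¹ = m⁻²·s².
Wb = V·s (flux: a volt is a weber per second),
    = kg·m²·s⁻²·A⁻¹.
So Wb⁻¹ = kg⁻¹·m⁻²·s²·A.
Combining: Sv⁻¹·mol²·Wb⁻¹ = (m⁻²·s²) · mol² · (kg⁻¹·m⁻²·s²·A) = kg⁻¹·m⁻⁴·s⁴·A·mol².
The exponent of m is -4.

-4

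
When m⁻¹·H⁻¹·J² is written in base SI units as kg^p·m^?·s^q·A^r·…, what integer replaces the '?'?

1

H = Wb/A (inductance = flux per current),
    = kg·m²·s⁻²·A⁻².
So H⁻¹ = kg⁻¹·m⁻²·s²·A².
J = N·m (work = force × distance),
    = kg·m²·s⁻².
So J² = kg²·m⁴·s⁻⁴.
Combining: m⁻¹·H⁻¹·J² = m⁻¹ · (kg⁻¹·m⁻²·s²·A²) · (kg²·m⁴·s⁻⁴) = kg·m·s⁻²·A².
The exponent of m is 1.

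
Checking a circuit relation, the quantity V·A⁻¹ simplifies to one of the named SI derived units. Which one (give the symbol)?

Ω

V = kg·m²·s⁻³·A⁻¹.
Combining: V·A⁻¹ = (kg·m²·s⁻³·A⁻¹) · A⁻¹ = kg·m²·s⁻³·A⁻².
kg·m²·s⁻³·A⁻² is the base-SI form of the ohm.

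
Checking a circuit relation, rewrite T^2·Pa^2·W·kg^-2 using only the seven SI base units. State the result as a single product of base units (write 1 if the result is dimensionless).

T = kg·s⁻²·A⁻¹.
So T² = kg²·s⁻⁴·A⁻².
Pa = kg·m⁻¹·s⁻².
So Pa² = kg²·m⁻²·s⁻⁴.
W = kg·m²·s⁻³.
Combining: T²·Pa²·W·kg⁻² = (kg²·s⁻⁴·A⁻²) · (kg²·m⁻²·s⁻⁴) · (kg·m²·s⁻³) · kg⁻² = kg³·s⁻¹¹·A⁻².

kg³·s⁻¹¹·A⁻²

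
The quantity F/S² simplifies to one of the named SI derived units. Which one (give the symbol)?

F = C/V (capacitance = charge per voltage),
    = A·s/(kg·m²·s⁻³·A⁻¹) (substituting C and V),
    = kg⁻¹·m⁻²·s⁴·A².
S = 1/Ω (conductance is reciprocal resistance),
    = kg⁻¹·m⁻²·s³·A².
So S⁻² = kg²·m⁴·s⁻⁶·A⁻⁴.
Combining: F·S⁻² = (kg⁻¹·m⁻²·s⁴·A²) · (kg²·m⁴·s⁻⁶·A⁻⁴) = kg·m²·s⁻²·A⁻².
kg·m²·s⁻²·A⁻² is the base-SI form of the henry.

H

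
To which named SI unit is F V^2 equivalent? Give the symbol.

F = C/V (capacitance = charge per voltage),
    = A·s/(kg·m²·s⁻³·A⁻¹) (substituting C and V),
    = kg⁻¹·m⁻²·s⁴·A².
V = W/A (potential = power per current),
    = kg·m²·s⁻³·A⁻¹.
So V² = kg²·m⁴·s⁻⁶·A⁻².
Combining: F·V² = (kg⁻¹·m⁻²·s⁴·A²) · (kg²·m⁴·s⁻⁶·A⁻²) = kg·m²·s⁻².
kg·m²·s⁻² is the base-SI form of the joule.

J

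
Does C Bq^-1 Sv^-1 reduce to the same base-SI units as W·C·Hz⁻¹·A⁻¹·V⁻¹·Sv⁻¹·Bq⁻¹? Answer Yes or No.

No

Left side:
  C = A·s = s·A (charge = current × time).
  Bq = 1/s = s⁻¹ (activity is decays per second).
  So Bq⁻¹ = s.
  Sv = J/kg (equivalent dose = energy per mass),
      = m²·s⁻².
  So Sv⁻¹ = m⁻²·s².
  Combining: C·Bq⁻¹·Sv⁻¹ = (s·A) · s · (m⁻²·s²) = m⁻²·s⁴·A.
Right side:
  W = J/s (power = energy per time),
      = kg·m²·s⁻³.
  C = A·s = s·A (charge = current × time).
  Hz = 1/s = s⁻¹ (frequency is cycles per second).
  So Hz⁻¹ = s.
  V = W/A (potential = power per current),
      = kg·m²·s⁻³·A⁻¹.
  So V⁻¹ = kg⁻¹·m⁻²·s³·A.
  Sv = J/kg (equivalent dose = energy per mass),
      = m²·s⁻².
  So Sv⁻¹ = m⁻²·s².
  Bq = 1/s = s⁻¹ (activity is decays per second).
  So Bq⁻¹ = s.
  Combining: W·C·Hz⁻¹·A⁻¹·V⁻¹·Sv⁻¹·Bq⁻¹ = (kg·m²·s⁻³) · (s·A) · s · A⁻¹ · (kg⁻¹·m⁻²·s³·A) · (m⁻²·s²) · s = m⁻²·s⁵·A.
Left is m⁻²·s⁴·A; right is m⁻²·s⁵·A — different.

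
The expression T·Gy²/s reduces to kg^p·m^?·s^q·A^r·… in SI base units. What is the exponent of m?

T = Wb/m² (flux density = flux per area),
    = kg·s⁻²·A⁻¹.
Gy = J/kg (absorbed dose = energy per mass),
    = m²·s⁻².
So Gy² = m⁴·s⁻⁴.
Combining: s⁻¹·T·Gy² = s⁻¹ · (kg·s⁻²·A⁻¹) · (m⁴·s⁻⁴) = kg·m⁴·s⁻⁷·A⁻¹.
The exponent of m is 4.

4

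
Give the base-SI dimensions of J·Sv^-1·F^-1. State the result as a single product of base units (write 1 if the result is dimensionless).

kg²·m²·s⁻⁴·A⁻²

J = N·m (work = force × distance),
    = kg·m²·s⁻².
Sv = J/kg (equivalent dose = energy per mass),
    = m²·s⁻².
So Sv⁻¹ = m⁻²·s².
F = C/V (capacitance = charge per voltage),
    = A·s/(kg·m²·s⁻³·A⁻¹) (substituting C and V),
    = kg⁻¹·m⁻²·s⁴·A².
So F⁻¹ = kg·m²·s⁻⁴·A⁻².
Combining: J·Sv⁻¹·F⁻¹ = (kg·m²·s⁻²) · (m⁻²·s²) · (kg·m²·s⁻⁴·A⁻²) = kg²·m²·s⁻⁴·A⁻².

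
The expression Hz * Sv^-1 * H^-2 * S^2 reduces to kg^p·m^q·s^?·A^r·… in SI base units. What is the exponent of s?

11

Hz = s⁻¹.
Sv = m²·s⁻².
So Sv⁻¹ = m⁻²·s².
H = kg·m²·s⁻²·A⁻².
So H⁻² = kg⁻²·m⁻⁴·s⁴·A⁴.
S = kg⁻¹·m⁻²·s³·A².
So S² = kg⁻²·m⁻⁴·s⁶·A⁴.
Combining: Hz·Sv⁻¹·H⁻²·S² = s⁻¹ · (m⁻²·s²) · (kg⁻²·m⁻⁴·s⁴·A⁴) · (kg⁻²·m⁻⁴·s⁶·A⁴) = kg⁻⁴·m⁻¹⁰·s¹¹·A⁸.
The exponent of s is 11.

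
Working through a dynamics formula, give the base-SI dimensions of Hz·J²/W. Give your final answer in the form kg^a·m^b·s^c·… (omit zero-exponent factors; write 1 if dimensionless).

Hz = s⁻¹.
J = kg·m²·s⁻².
So J² = kg²·m⁴·s⁻⁴.
W = kg·m²·s⁻³.
So W⁻¹ = kg⁻¹·m⁻²·s³.
Combining: Hz·J²·W⁻¹ = s⁻¹ · (kg²·m⁴·s⁻⁴) · (kg⁻¹·m⁻²·s³) = kg·m²·s⁻².

kg·m²·s⁻²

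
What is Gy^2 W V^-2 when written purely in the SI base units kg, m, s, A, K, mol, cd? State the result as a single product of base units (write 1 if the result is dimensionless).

Gy = J/kg (absorbed dose = energy per mass),
    = m²·s⁻².
So Gy² = m⁴·s⁻⁴.
W = J/s (power = energy per time),
    = kg·m²·s⁻³.
V = W/A (potential = power per current),
    = kg·m²·s⁻³·A⁻¹.
So V⁻² = kg⁻²·m⁻⁴·s⁶·A².
Combining: Gy²·W·V⁻² = (m⁴·s⁻⁴) · (kg·m²·s⁻³) · (kg⁻²·m⁻⁴·s⁶·A²) = kg⁻¹·m²·s⁻¹·A².

kg⁻¹·m²·s⁻¹·A²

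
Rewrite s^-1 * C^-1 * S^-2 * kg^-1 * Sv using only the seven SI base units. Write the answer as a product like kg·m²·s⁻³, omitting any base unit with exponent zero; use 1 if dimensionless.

C = s·A.
So C⁻¹ = s⁻¹·A⁻¹.
S = kg⁻¹·m⁻²·s³·A².
So S⁻² = kg²·m⁴·s⁻⁶·A⁻⁴.
Sv = m²·s⁻².
Combining: s⁻¹·C⁻¹·S⁻²·kg⁻¹·Sv = s⁻¹ · (s⁻¹·A⁻¹) · (kg²·m⁴·s⁻⁶·A⁻⁴) · kg⁻¹ · (m²·s⁻²) = kg·m⁶·s⁻¹⁰·A⁻⁵.

kg·m⁶·s⁻¹⁰·A⁻⁵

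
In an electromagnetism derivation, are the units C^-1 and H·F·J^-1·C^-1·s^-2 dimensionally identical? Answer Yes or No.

No

Left side:
  C = s·A.
  So C⁻¹ = s⁻¹·A⁻¹.
Right side:
  H = Wb/A (inductance = flux per current),
      = kg·m²·s⁻²·A⁻².
  F = C/V (capacitance = charge per voltage),
      = A·s/(kg·m²·s⁻³·A⁻¹) (substituting C and V),
      = kg⁻¹·m⁻²·s⁴·A².
  J = N·m (work = force × distance),
      = kg·m²·s⁻².
  So J⁻¹ = kg⁻¹·m⁻²·s².
  C = A·s = s·A (charge = current × time).
  So C⁻¹ = s⁻¹·A⁻¹.
  Combining: H·F·J⁻¹·C⁻¹·s⁻² = (kg·m²·s⁻²·A⁻²) · (kg⁻¹·m⁻²·s⁴·A²) · (kg⁻¹·m⁻²·s²) · (s⁻¹·A⁻¹) · s⁻² = kg⁻¹·m⁻²·s·A⁻¹.
Left is s⁻¹·A⁻¹; right is kg⁻¹·m⁻²·s·A⁻¹ — different.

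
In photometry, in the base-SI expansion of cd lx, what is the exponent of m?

lx = m⁻²·cd.
Combining: cd·lx = cd · (m⁻²·cd) = m⁻²·cd².
The exponent of m is -2.

-2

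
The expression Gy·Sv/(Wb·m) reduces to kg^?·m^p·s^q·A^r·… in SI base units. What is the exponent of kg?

-1

Gy = m²·s⁻².
Sv = m²·s⁻².
Wb = kg·m²·s⁻²·A⁻¹.
So Wb⁻¹ = kg⁻¹·m⁻²·s²·A.
Combining: Gy·Sv·Wb⁻¹·m⁻¹ = (m²·s⁻²) · (m²·s⁻²) · (kg⁻¹·m⁻²·s²·A) · m⁻¹ = kg⁻¹·m·s⁻²·A.
The exponent of kg is -1.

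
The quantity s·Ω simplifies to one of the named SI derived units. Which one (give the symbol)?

Ω = V/A (resistance = voltage per current),
    = kg·m²·s⁻³·A⁻².
Combining: s·Ω = s · (kg·m²·s⁻³·A⁻²) = kg·m²·s⁻²·A⁻².
kg·m²·s⁻²·A⁻² is the base-SI form of the henry.

H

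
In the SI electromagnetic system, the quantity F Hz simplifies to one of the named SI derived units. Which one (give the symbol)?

F = C/V (capacitance = charge per voltage),
    = A·s/(kg·m²·s⁻³·A⁻¹) (substituting C and V),
    = kg⁻¹·m⁻²·s⁴·A².
Hz = 1/s = s⁻¹ (frequency is cycles per second).
Combining: F·Hz = (kg⁻¹·m⁻²·s⁴·A²) · s⁻¹ = kg⁻¹·m⁻²·s³·A².
kg⁻¹·m⁻²·s³·A² is the base-SI form of the siemens.

S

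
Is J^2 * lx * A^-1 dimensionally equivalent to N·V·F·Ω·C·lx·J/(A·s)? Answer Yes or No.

No

Left side:
  J = kg·m²·s⁻².
  So J² = kg²·m⁴·s⁻⁴.
  lx = m⁻²·cd.
  Combining: J²·lx·A⁻¹ = (kg²·m⁴·s⁻⁴) · (m⁻²·cd) · A⁻¹ = kg²·m²·s⁻⁴·A⁻¹·cd.
Right side:
  N = kg·m/s² = kg·m·s⁻² (force = mass × acceleration).
  V = W/A (potential = power per current),
      = kg·m²·s⁻³·A⁻¹.
  F = C/V (capacitance = charge per voltage),
      = A·s/(kg·m²·s⁻³·A⁻¹) (substituting C and V),
      = kg⁻¹·m⁻²·s⁴·A².
  Ω = V/A (resistance = voltage per current),
      = kg·m²·s⁻³·A⁻².
  C = A·s = s·A (charge = current × time).
  lx = lm/m² (illuminance = luminous flux per area),
      = m⁻²·cd.
  J = N·m (work = force × distance),
      = kg·m²·s⁻².
  Combining: N·V·F·Ω·A⁻¹·s⁻¹·C·lx·J = (kg·m·s⁻²) · (kg·m²·s⁻³·A⁻¹) · (kg⁻¹·m⁻²·s⁴·A²) · (kg·m²·s⁻³·A⁻²) · A⁻¹ · s⁻¹ · (s·A) · (m⁻²·cd) · (kg·m²·s⁻²) = kg³·m³·s⁻⁶·A⁻¹·cd.
Left is kg²·m²·s⁻⁴·A⁻¹·cd; right is kg³·m³·s⁻⁶·A⁻¹·cd — different.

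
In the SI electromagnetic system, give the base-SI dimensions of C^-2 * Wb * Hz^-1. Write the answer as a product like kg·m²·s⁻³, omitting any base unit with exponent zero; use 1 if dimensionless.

C = A·s = s·A (charge = current × time).
So C⁻² = s⁻²·A⁻².
Wb = V·s (flux: a volt is a weber per second),
    = kg·m²·s⁻²·A⁻¹.
Hz = 1/s = s⁻¹ (frequency is cycles per second).
So Hz⁻¹ = s.
Combining: C⁻²·Wb·Hz⁻¹ = (s⁻²·A⁻²) · (kg·m²·s⁻²·A⁻¹) · s = kg·m²·s⁻³·A⁻³.

kg·m²·s⁻³·A⁻³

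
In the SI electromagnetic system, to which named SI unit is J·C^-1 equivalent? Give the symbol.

J = kg·m²·s⁻².
C = s·A.
So C⁻¹ = s⁻¹·A⁻¹.
Combining: J·C⁻¹ = (kg·m²·s⁻²) · (s⁻¹·A⁻¹) = kg·m²·s⁻³·A⁻¹.
kg·m²·s⁻³·A⁻¹ is the base-SI form of the volt.

V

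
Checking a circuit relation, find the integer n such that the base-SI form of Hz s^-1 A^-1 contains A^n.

-1

Hz = s⁻¹.
Combining: Hz·s⁻¹·A⁻¹ = s⁻¹ · s⁻¹ · A⁻¹ = s⁻²·A⁻¹.
The exponent of A is -1.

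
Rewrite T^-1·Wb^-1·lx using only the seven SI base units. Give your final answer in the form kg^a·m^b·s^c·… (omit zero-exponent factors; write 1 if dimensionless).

kg⁻²·m⁻⁴·s⁴·A²·cd

T = kg·s⁻²·A⁻¹.
So T⁻¹ = kg⁻¹·s²·A.
Wb = kg·m²·s⁻²·A⁻¹.
So Wb⁻¹ = kg⁻¹·m⁻²·s²·A.
lx = m⁻²·cd.
Combining: T⁻¹·Wb⁻¹·lx = (kg⁻¹·s²·A) · (kg⁻¹·m⁻²·s²·A) · (m⁻²·cd) = kg⁻²·m⁻⁴·s⁴·A²·cd.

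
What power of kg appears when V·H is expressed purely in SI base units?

2

V = W/A (potential = power per current),
    = kg·m²·s⁻³·A⁻¹.
H = Wb/A (inductance = flux per current),
    = kg·m²·s⁻²·A⁻².
Combining: V·H = (kg·m²·s⁻³·A⁻¹) · (kg·m²·s⁻²·A⁻²) = kg²·m⁴·s⁻⁵·A⁻³.
The exponent of kg is 2.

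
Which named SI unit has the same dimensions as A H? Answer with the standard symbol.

H = Wb/A (inductance = flux per current),
    = kg·m²·s⁻²·A⁻².
Combining: A·H = A · (kg·m²·s⁻²·A⁻²) = kg·m²·s⁻²·A⁻¹.
kg·m²·s⁻²·A⁻¹ is the base-SI form of the weber.

Wb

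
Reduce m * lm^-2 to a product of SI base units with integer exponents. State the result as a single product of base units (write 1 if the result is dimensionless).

lm = cd·sr = cd (luminous flux; sr is dimensionless).
So lm⁻² = cd⁻².
Combining: m·lm⁻² = m · cd⁻² = m·cd⁻².

m·cd⁻²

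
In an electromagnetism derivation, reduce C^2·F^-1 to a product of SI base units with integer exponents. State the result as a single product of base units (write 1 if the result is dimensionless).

kg·m²·s⁻²

C = A·s = s·A (charge = current × time).
So C² = s²·A².
F = C/V (capacitance = charge per voltage),
    = A·s/(kg·m²·s⁻³·A⁻¹) (substituting C and V),
    = kg⁻¹·m⁻²·s⁴·A².
So F⁻¹ = kg·m²·s⁻⁴·A⁻².
Combining: C²·F⁻¹ = (s²·A²) · (kg·m²·s⁻⁴·A⁻²) = kg·m²·s⁻².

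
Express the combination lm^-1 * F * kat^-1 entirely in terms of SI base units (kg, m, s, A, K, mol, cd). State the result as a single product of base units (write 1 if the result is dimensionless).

kg⁻¹·m⁻²·s⁵·A²·mol⁻¹·cd⁻¹

lm = cd·sr = cd (luminous flux; sr is dimensionless).
So lm⁻¹ = cd⁻¹.
F = C/V (capacitance = charge per voltage),
    = A·s/(kg·m²·s⁻³·A⁻¹) (substituting C and V),
    = kg⁻¹·m⁻²·s⁴·A².
kat = mol/s = s⁻¹·mol (catalytic activity).
So kat⁻¹ = s·mol⁻¹.
Combining: lm⁻¹·F·kat⁻¹ = cd⁻¹ · (kg⁻¹·m⁻²·s⁴·A²) · (s·mol⁻¹) = kg⁻¹·m⁻²·s⁵·A²·mol⁻¹·cd⁻¹.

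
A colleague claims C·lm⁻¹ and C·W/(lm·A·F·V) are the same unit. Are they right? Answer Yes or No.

No

Left side:
  C = A·s = s·A (charge = current × time).
  lm = cd·sr = cd (luminous flux; sr is dimensionless).
  So lm⁻¹ = cd⁻¹.
  Combining: C·lm⁻¹ = (s·A) · cd⁻¹ = s·A·cd⁻¹.
Right side:
  lm = cd·sr = cd (luminous flux; sr is dimensionless).
  So lm⁻¹ = cd⁻¹.
  C = A·s = s·A (charge = current × time).
  F = C/V (capacitance = charge per voltage),
      = A·s/(kg·m²·s⁻³·A⁻¹) (substituting C and V),
      = kg⁻¹·m⁻²·s⁴·A².
  So F⁻¹ = kg·m²·s⁻⁴·A⁻².
  V = W/A (potential = power per current),
      = kg·m²·s⁻³·A⁻¹.
  So V⁻¹ = kg⁻¹·m⁻²·s³·A.
  W = J/s (power = energy per time),
      = kg·m²·s⁻³.
  Combining: lm⁻¹·C·A⁻¹·F⁻¹·V⁻¹·W = cd⁻¹ · (s·A) · A⁻¹ · (kg·m²·s⁻⁴·A⁻²) · (kg⁻¹·m⁻²·s³·A) · (kg·m²·s⁻³) = kg·m²·s⁻³·A⁻¹·cd⁻¹.
Left is s·A·cd⁻¹; right is kg·m²·s⁻³·A⁻¹·cd⁻¹ — different.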